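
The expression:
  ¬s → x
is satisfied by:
  {x: True, s: True}
  {x: True, s: False}
  {s: True, x: False}


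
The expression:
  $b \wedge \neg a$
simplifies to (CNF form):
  $b \wedge \neg a$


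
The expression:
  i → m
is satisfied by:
  {m: True, i: False}
  {i: False, m: False}
  {i: True, m: True}


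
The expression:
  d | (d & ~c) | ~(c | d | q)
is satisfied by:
  {d: True, q: False, c: False}
  {d: True, c: True, q: False}
  {d: True, q: True, c: False}
  {d: True, c: True, q: True}
  {c: False, q: False, d: False}


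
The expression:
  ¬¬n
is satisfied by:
  {n: True}


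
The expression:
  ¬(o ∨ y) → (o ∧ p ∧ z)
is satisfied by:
  {y: True, o: True}
  {y: True, o: False}
  {o: True, y: False}


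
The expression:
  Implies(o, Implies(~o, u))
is always true.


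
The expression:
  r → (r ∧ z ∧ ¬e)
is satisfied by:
  {z: True, e: False, r: False}
  {e: False, r: False, z: False}
  {z: True, e: True, r: False}
  {e: True, z: False, r: False}
  {r: True, z: True, e: False}


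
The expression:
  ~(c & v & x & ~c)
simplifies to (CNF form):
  True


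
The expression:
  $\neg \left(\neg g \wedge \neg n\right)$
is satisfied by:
  {n: True, g: True}
  {n: True, g: False}
  {g: True, n: False}


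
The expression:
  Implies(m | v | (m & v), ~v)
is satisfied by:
  {v: False}


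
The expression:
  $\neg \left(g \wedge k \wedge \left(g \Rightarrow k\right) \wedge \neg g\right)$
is always true.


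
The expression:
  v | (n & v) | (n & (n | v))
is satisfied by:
  {n: True, v: True}
  {n: True, v: False}
  {v: True, n: False}


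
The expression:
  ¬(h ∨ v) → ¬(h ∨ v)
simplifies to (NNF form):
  True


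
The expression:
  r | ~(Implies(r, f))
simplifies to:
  r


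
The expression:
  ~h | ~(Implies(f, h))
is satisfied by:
  {h: False}


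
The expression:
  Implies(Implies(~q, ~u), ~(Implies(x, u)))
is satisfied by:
  {x: True, q: False, u: False}
  {u: True, x: True, q: False}
  {u: True, q: False, x: False}
  {x: True, q: True, u: False}


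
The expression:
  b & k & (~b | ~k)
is never true.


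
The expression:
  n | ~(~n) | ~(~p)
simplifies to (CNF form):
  n | p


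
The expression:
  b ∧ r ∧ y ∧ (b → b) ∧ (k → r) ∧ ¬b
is never true.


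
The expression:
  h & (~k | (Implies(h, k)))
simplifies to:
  h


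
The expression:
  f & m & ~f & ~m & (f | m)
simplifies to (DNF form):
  False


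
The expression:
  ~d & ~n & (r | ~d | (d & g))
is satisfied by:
  {n: False, d: False}


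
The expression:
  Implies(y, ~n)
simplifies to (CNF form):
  ~n | ~y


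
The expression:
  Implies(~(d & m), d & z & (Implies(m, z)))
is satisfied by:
  {z: True, m: True, d: True}
  {z: True, d: True, m: False}
  {m: True, d: True, z: False}


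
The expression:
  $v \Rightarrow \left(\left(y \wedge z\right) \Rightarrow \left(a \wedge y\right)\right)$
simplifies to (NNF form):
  $a \vee \neg v \vee \neg y \vee \neg z$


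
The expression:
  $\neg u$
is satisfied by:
  {u: False}


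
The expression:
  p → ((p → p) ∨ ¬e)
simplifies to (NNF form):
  True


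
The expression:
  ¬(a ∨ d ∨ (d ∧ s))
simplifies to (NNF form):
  ¬a ∧ ¬d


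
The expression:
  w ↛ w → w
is always true.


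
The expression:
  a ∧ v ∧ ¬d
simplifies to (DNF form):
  a ∧ v ∧ ¬d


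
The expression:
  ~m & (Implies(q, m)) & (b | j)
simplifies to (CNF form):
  ~m & ~q & (b | j)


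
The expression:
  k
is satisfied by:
  {k: True}


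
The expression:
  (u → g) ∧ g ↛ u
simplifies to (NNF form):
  g ∧ ¬u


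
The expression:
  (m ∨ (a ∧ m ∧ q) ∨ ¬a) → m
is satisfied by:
  {a: True, m: True}
  {a: True, m: False}
  {m: True, a: False}


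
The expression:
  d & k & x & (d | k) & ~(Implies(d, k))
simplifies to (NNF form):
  False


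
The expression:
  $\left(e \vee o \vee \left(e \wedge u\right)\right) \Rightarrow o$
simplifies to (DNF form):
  $o \vee \neg e$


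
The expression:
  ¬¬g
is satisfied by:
  {g: True}


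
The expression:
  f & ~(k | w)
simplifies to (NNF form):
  f & ~k & ~w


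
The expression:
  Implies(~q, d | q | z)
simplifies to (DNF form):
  d | q | z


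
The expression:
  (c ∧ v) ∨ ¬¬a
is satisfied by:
  {a: True, c: True, v: True}
  {a: True, c: True, v: False}
  {a: True, v: True, c: False}
  {a: True, v: False, c: False}
  {c: True, v: True, a: False}


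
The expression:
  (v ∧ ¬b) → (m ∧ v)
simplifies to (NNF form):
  b ∨ m ∨ ¬v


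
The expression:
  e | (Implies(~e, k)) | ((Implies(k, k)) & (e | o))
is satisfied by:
  {k: True, o: True, e: True}
  {k: True, o: True, e: False}
  {k: True, e: True, o: False}
  {k: True, e: False, o: False}
  {o: True, e: True, k: False}
  {o: True, e: False, k: False}
  {e: True, o: False, k: False}


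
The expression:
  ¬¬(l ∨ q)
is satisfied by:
  {q: True, l: True}
  {q: True, l: False}
  {l: True, q: False}


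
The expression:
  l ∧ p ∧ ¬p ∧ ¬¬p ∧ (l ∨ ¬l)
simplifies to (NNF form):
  False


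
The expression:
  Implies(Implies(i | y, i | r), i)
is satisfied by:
  {i: True, y: True, r: False}
  {i: True, y: False, r: False}
  {i: True, r: True, y: True}
  {i: True, r: True, y: False}
  {y: True, r: False, i: False}


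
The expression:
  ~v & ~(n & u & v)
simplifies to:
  ~v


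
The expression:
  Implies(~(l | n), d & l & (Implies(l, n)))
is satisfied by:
  {n: True, l: True}
  {n: True, l: False}
  {l: True, n: False}


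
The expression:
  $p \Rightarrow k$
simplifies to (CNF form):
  $k \vee \neg p$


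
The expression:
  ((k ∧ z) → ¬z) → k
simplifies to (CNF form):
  k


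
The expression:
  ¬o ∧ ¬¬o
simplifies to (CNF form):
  False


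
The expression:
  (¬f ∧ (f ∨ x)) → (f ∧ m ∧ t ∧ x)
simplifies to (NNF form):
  f ∨ ¬x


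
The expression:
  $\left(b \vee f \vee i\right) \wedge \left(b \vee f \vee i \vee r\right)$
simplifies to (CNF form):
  $b \vee f \vee i$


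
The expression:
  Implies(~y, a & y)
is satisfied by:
  {y: True}


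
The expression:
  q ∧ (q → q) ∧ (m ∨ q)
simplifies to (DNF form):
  q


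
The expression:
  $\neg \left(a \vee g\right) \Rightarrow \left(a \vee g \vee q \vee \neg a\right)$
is always true.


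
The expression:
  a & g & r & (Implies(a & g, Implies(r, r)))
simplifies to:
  a & g & r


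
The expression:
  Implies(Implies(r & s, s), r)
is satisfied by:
  {r: True}


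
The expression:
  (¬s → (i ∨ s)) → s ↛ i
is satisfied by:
  {i: False}


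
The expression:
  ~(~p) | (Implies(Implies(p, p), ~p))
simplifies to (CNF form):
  True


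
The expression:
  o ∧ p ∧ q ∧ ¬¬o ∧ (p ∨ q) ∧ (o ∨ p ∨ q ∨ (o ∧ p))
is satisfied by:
  {p: True, o: True, q: True}


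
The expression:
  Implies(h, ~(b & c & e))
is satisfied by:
  {h: False, c: False, b: False, e: False}
  {e: True, h: False, c: False, b: False}
  {b: True, h: False, c: False, e: False}
  {e: True, b: True, h: False, c: False}
  {c: True, e: False, h: False, b: False}
  {e: True, c: True, h: False, b: False}
  {b: True, c: True, e: False, h: False}
  {e: True, b: True, c: True, h: False}
  {h: True, b: False, c: False, e: False}
  {e: True, h: True, b: False, c: False}
  {b: True, h: True, e: False, c: False}
  {e: True, b: True, h: True, c: False}
  {c: True, h: True, b: False, e: False}
  {e: True, c: True, h: True, b: False}
  {b: True, c: True, h: True, e: False}


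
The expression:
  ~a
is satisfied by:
  {a: False}


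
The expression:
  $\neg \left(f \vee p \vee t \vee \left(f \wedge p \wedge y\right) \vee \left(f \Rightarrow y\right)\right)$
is never true.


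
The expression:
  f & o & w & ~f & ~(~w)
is never true.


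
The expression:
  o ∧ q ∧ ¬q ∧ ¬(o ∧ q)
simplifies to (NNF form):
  False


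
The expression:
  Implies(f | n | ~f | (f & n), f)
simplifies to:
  f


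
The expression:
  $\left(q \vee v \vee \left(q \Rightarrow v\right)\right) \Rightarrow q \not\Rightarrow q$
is never true.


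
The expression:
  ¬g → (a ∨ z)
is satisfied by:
  {a: True, z: True, g: True}
  {a: True, z: True, g: False}
  {a: True, g: True, z: False}
  {a: True, g: False, z: False}
  {z: True, g: True, a: False}
  {z: True, g: False, a: False}
  {g: True, z: False, a: False}


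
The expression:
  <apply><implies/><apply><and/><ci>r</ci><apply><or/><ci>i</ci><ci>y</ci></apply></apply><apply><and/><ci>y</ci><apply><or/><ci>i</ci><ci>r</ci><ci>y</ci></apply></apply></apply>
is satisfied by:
  {y: True, i: False, r: False}
  {i: False, r: False, y: False}
  {r: True, y: True, i: False}
  {r: True, i: False, y: False}
  {y: True, i: True, r: False}
  {i: True, y: False, r: False}
  {r: True, i: True, y: True}


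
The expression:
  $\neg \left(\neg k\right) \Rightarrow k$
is always true.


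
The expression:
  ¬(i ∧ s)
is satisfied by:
  {s: False, i: False}
  {i: True, s: False}
  {s: True, i: False}


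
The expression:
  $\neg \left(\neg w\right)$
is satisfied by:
  {w: True}


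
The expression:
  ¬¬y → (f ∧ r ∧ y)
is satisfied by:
  {r: True, f: True, y: False}
  {r: True, f: False, y: False}
  {f: True, r: False, y: False}
  {r: False, f: False, y: False}
  {r: True, y: True, f: True}


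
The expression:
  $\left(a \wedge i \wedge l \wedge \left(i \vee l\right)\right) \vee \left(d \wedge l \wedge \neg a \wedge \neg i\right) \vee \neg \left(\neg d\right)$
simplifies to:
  $d \vee \left(a \wedge i \wedge l\right)$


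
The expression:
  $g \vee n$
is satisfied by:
  {n: True, g: True}
  {n: True, g: False}
  {g: True, n: False}


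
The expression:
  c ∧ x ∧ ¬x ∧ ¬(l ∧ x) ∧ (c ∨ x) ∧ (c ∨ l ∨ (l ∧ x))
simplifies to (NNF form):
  False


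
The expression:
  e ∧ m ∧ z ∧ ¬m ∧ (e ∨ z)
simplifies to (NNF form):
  False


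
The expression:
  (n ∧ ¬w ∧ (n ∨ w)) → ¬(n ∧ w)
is always true.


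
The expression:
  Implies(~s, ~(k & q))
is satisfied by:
  {s: True, k: False, q: False}
  {k: False, q: False, s: False}
  {s: True, q: True, k: False}
  {q: True, k: False, s: False}
  {s: True, k: True, q: False}
  {k: True, s: False, q: False}
  {s: True, q: True, k: True}


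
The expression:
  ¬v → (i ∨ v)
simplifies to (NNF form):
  i ∨ v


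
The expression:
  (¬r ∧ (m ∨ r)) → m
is always true.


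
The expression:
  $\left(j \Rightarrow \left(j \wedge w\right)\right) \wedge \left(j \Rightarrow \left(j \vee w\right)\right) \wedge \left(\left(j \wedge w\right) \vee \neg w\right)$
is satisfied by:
  {w: False, j: False}
  {j: True, w: True}


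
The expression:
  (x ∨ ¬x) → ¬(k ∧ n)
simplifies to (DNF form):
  ¬k ∨ ¬n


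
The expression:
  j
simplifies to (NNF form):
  j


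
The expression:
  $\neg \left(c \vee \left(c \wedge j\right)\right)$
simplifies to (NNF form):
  $\neg c$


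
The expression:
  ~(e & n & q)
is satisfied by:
  {e: False, q: False, n: False}
  {n: True, e: False, q: False}
  {q: True, e: False, n: False}
  {n: True, q: True, e: False}
  {e: True, n: False, q: False}
  {n: True, e: True, q: False}
  {q: True, e: True, n: False}


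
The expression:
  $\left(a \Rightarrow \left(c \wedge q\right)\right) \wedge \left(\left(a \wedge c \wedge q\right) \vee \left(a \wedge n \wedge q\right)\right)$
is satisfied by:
  {a: True, c: True, q: True}


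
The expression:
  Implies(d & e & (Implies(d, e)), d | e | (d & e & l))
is always true.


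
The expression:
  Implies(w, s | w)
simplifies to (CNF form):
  True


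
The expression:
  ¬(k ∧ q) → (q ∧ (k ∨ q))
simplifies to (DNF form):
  q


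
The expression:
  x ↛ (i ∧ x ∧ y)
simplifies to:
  x ∧ (¬i ∨ ¬y)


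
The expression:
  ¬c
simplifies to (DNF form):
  ¬c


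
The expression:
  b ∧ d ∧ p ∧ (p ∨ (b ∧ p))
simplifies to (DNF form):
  b ∧ d ∧ p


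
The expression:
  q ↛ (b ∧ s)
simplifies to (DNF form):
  (q ∧ ¬b) ∨ (q ∧ ¬s)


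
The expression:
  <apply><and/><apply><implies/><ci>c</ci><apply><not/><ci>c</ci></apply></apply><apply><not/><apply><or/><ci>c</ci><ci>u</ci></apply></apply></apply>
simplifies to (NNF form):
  <apply><and/><apply><not/><ci>c</ci></apply><apply><not/><ci>u</ci></apply></apply>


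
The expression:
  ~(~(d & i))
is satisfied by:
  {i: True, d: True}


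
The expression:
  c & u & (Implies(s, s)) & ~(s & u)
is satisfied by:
  {c: True, u: True, s: False}


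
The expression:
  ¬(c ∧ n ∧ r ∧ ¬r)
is always true.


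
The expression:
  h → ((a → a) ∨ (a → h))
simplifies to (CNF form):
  True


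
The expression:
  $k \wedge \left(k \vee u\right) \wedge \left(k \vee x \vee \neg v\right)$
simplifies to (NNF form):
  $k$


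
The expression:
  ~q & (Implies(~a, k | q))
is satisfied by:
  {a: True, k: True, q: False}
  {a: True, q: False, k: False}
  {k: True, q: False, a: False}


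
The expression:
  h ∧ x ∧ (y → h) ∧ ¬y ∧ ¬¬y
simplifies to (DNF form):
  False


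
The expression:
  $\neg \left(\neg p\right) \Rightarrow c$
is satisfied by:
  {c: True, p: False}
  {p: False, c: False}
  {p: True, c: True}


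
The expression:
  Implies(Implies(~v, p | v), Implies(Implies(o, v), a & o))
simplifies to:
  (a & o) | (o & ~v) | (~p & ~v)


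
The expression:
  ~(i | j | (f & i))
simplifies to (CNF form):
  ~i & ~j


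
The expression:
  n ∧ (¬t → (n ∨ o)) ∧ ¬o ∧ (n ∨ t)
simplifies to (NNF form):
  n ∧ ¬o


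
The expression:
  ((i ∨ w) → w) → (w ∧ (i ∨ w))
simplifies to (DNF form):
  i ∨ w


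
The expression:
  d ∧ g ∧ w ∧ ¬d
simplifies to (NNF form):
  False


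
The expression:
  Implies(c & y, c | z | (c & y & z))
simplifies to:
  True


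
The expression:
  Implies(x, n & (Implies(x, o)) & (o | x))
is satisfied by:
  {o: True, n: True, x: False}
  {o: True, n: False, x: False}
  {n: True, o: False, x: False}
  {o: False, n: False, x: False}
  {x: True, o: True, n: True}


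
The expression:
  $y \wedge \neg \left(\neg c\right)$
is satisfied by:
  {c: True, y: True}


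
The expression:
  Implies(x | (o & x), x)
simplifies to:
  True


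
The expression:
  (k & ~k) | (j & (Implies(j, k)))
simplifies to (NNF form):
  j & k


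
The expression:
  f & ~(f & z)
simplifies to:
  f & ~z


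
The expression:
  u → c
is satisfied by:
  {c: True, u: False}
  {u: False, c: False}
  {u: True, c: True}


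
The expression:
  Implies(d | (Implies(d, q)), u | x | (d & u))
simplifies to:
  u | x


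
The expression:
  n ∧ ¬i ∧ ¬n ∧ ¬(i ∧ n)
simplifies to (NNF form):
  False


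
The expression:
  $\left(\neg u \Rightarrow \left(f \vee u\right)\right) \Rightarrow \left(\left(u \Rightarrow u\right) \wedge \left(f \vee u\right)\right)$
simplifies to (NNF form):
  $\text{True}$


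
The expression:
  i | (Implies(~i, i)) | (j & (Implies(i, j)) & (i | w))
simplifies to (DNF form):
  i | (j & w)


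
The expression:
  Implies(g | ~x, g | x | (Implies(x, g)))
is always true.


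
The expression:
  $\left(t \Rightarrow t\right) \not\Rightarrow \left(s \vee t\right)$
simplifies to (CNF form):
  $\neg s \wedge \neg t$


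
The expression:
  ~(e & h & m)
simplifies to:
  ~e | ~h | ~m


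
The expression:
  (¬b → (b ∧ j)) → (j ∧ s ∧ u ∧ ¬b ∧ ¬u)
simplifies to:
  ¬b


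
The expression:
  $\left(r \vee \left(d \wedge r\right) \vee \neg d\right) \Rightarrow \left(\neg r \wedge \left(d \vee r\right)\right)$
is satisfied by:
  {d: True, r: False}


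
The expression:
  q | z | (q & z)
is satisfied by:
  {q: True, z: True}
  {q: True, z: False}
  {z: True, q: False}


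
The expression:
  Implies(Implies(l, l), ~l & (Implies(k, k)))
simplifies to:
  ~l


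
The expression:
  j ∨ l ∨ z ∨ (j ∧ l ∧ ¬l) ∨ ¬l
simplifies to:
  True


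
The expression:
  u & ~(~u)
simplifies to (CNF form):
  u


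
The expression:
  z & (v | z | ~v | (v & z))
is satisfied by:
  {z: True}


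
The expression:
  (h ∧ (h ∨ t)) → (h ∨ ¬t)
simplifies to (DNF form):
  True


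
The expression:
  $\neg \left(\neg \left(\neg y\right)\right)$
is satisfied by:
  {y: False}


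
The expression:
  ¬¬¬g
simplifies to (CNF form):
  ¬g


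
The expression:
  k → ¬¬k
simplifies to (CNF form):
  True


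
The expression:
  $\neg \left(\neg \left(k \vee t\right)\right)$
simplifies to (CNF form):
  $k \vee t$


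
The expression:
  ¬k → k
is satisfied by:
  {k: True}


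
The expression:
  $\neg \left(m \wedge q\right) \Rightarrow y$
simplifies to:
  $y \vee \left(m \wedge q\right)$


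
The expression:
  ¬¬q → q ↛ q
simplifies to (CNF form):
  ¬q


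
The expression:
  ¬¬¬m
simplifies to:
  ¬m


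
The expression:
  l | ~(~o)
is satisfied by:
  {o: True, l: True}
  {o: True, l: False}
  {l: True, o: False}


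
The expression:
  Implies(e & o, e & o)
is always true.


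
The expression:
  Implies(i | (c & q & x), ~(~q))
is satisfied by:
  {q: True, i: False}
  {i: False, q: False}
  {i: True, q: True}


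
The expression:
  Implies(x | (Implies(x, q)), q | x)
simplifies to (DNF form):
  q | x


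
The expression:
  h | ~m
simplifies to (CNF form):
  h | ~m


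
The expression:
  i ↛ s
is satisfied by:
  {i: True, s: False}


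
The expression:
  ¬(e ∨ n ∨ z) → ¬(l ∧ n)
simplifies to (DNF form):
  True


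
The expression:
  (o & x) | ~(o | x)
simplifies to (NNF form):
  (o & x) | (~o & ~x)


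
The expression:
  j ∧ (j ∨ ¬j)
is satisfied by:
  {j: True}


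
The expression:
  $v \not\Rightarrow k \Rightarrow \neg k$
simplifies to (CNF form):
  $\text{True}$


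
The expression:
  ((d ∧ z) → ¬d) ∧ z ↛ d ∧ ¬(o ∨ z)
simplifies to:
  False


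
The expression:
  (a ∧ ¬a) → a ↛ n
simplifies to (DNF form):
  True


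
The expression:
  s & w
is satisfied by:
  {w: True, s: True}


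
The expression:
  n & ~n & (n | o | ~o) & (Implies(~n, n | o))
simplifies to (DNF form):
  False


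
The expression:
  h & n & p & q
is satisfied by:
  {h: True, p: True, q: True, n: True}


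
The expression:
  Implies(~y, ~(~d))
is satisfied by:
  {y: True, d: True}
  {y: True, d: False}
  {d: True, y: False}


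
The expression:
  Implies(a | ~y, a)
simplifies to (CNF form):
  a | y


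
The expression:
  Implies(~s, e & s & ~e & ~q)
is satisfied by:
  {s: True}


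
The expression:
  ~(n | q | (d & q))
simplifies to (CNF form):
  ~n & ~q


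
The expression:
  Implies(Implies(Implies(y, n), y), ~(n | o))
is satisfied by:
  {n: False, y: False, o: False}
  {o: True, n: False, y: False}
  {n: True, o: False, y: False}
  {o: True, n: True, y: False}
  {y: True, o: False, n: False}


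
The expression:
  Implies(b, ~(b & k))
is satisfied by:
  {k: False, b: False}
  {b: True, k: False}
  {k: True, b: False}


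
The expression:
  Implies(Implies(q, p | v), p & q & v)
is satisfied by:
  {q: True, p: False, v: False}
  {v: True, p: True, q: True}


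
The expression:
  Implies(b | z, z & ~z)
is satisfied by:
  {z: False, b: False}


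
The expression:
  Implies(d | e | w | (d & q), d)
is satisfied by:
  {d: True, e: False, w: False}
  {d: True, w: True, e: False}
  {d: True, e: True, w: False}
  {d: True, w: True, e: True}
  {w: False, e: False, d: False}


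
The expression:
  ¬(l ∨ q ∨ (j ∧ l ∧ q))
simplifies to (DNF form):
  ¬l ∧ ¬q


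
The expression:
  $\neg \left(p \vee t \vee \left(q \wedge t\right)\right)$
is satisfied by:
  {p: False, t: False}


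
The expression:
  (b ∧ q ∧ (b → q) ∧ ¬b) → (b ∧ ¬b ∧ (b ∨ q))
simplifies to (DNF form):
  True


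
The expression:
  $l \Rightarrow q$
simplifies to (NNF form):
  $q \vee \neg l$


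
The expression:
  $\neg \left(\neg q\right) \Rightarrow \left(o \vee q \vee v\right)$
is always true.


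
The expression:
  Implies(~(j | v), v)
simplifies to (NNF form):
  j | v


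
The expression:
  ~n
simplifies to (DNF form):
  ~n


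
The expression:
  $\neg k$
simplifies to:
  $\neg k$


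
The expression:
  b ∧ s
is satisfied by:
  {b: True, s: True}


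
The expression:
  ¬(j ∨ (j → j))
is never true.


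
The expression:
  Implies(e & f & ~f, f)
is always true.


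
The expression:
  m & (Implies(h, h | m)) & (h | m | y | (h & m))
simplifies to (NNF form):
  m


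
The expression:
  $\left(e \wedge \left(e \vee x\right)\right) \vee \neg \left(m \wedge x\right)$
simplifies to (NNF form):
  $e \vee \neg m \vee \neg x$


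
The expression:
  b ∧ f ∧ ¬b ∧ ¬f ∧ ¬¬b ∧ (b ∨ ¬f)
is never true.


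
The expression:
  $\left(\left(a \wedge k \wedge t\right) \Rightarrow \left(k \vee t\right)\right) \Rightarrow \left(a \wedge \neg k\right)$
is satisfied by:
  {a: True, k: False}


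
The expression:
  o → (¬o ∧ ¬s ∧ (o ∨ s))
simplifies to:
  ¬o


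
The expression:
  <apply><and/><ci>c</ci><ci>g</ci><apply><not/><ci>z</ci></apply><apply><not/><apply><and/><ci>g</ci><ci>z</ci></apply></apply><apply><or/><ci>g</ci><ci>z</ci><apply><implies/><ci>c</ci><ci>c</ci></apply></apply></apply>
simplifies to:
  <apply><and/><ci>c</ci><ci>g</ci><apply><not/><ci>z</ci></apply></apply>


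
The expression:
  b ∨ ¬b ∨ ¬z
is always true.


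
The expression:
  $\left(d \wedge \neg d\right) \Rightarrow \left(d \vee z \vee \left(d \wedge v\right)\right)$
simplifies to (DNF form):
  $\text{True}$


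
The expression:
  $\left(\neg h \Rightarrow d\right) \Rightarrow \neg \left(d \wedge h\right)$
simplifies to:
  $\neg d \vee \neg h$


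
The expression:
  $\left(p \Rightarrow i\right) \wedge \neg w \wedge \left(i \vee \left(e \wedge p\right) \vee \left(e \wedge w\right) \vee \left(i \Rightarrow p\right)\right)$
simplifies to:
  $\neg w \wedge \left(i \vee \neg p\right)$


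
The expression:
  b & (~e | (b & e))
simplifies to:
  b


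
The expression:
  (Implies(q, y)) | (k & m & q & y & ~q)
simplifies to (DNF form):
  y | ~q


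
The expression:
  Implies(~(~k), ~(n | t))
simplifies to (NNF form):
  ~k | (~n & ~t)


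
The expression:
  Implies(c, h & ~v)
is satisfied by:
  {h: True, c: False, v: False}
  {h: False, c: False, v: False}
  {v: True, h: True, c: False}
  {v: True, h: False, c: False}
  {c: True, h: True, v: False}


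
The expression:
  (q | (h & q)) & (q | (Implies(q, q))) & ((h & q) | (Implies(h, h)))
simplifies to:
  q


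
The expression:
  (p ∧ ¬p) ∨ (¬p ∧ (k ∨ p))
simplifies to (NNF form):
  k ∧ ¬p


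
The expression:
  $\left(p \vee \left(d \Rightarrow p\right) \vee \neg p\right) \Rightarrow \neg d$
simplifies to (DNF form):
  $\neg d$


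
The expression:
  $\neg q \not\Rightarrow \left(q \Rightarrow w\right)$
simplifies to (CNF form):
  $\text{False}$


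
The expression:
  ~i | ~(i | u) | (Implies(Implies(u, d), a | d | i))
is always true.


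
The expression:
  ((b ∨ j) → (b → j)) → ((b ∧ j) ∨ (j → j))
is always true.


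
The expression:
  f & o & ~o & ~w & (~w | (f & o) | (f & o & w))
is never true.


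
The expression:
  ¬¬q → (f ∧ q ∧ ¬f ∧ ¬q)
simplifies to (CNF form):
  ¬q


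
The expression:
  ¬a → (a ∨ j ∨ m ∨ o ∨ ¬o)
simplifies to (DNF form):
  True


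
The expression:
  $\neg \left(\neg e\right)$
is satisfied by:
  {e: True}


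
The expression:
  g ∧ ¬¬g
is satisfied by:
  {g: True}


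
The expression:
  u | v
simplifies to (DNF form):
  u | v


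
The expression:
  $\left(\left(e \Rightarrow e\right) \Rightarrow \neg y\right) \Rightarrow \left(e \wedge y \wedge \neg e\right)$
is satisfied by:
  {y: True}


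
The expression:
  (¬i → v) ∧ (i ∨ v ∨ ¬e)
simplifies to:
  i ∨ v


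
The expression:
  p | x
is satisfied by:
  {x: True, p: True}
  {x: True, p: False}
  {p: True, x: False}


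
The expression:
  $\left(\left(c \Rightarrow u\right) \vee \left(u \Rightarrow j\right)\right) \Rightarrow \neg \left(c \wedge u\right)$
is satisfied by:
  {u: False, c: False}
  {c: True, u: False}
  {u: True, c: False}


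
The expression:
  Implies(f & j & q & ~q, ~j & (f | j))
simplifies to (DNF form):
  True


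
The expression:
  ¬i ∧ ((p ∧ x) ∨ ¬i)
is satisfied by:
  {i: False}


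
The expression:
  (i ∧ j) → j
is always true.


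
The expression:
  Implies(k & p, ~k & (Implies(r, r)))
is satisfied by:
  {p: False, k: False}
  {k: True, p: False}
  {p: True, k: False}


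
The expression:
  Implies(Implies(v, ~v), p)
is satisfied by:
  {v: True, p: True}
  {v: True, p: False}
  {p: True, v: False}


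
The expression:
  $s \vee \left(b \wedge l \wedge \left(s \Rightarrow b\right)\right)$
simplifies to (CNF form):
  $\left(b \vee s\right) \wedge \left(l \vee s\right)$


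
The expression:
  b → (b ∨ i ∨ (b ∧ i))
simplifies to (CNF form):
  True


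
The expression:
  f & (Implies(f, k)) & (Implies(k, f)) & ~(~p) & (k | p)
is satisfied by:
  {p: True, f: True, k: True}


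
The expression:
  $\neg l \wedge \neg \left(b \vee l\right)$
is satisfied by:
  {l: False, b: False}


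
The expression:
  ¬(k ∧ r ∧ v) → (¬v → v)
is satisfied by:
  {v: True}


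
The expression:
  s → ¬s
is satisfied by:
  {s: False}


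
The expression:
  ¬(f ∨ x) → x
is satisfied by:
  {x: True, f: True}
  {x: True, f: False}
  {f: True, x: False}


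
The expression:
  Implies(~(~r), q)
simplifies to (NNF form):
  q | ~r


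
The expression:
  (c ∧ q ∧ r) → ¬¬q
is always true.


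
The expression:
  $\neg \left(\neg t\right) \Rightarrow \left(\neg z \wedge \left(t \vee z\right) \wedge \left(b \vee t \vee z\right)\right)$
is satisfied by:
  {t: False, z: False}
  {z: True, t: False}
  {t: True, z: False}


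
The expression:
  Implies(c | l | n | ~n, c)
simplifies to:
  c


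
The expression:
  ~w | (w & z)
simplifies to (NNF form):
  z | ~w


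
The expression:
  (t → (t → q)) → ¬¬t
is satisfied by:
  {t: True}


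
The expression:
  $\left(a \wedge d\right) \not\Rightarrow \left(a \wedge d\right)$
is never true.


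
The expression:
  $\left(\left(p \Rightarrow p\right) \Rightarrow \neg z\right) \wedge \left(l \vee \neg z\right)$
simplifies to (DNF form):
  $\neg z$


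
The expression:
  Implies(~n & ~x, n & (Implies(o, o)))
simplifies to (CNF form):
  n | x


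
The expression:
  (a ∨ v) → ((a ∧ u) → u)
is always true.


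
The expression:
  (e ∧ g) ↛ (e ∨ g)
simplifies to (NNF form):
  False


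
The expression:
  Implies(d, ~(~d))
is always true.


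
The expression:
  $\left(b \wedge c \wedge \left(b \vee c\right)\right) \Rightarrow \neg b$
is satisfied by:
  {c: False, b: False}
  {b: True, c: False}
  {c: True, b: False}


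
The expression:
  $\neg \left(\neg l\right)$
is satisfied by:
  {l: True}


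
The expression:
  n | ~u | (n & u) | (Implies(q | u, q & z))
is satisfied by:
  {n: True, q: True, z: True, u: False}
  {n: True, q: True, z: False, u: False}
  {n: True, z: True, u: False, q: False}
  {n: True, z: False, u: False, q: False}
  {q: True, z: True, u: False, n: False}
  {q: True, z: False, u: False, n: False}
  {z: True, q: False, u: False, n: False}
  {z: False, q: False, u: False, n: False}
  {n: True, q: True, u: True, z: True}
  {n: True, q: True, u: True, z: False}
  {n: True, u: True, z: True, q: False}
  {n: True, u: True, z: False, q: False}
  {q: True, u: True, z: True, n: False}


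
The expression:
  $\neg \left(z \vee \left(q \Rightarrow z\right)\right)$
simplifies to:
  $q \wedge \neg z$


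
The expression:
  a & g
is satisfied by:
  {a: True, g: True}


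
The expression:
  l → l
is always true.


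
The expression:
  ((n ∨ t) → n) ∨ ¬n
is always true.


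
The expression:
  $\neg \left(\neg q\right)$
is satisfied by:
  {q: True}


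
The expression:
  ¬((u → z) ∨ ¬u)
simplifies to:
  u ∧ ¬z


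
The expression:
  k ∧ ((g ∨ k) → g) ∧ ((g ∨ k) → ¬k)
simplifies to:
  False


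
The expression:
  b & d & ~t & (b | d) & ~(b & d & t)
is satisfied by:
  {b: True, d: True, t: False}


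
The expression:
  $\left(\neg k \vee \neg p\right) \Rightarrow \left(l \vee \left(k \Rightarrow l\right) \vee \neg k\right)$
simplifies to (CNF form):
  $l \vee p \vee \neg k$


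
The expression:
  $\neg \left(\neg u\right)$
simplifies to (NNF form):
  $u$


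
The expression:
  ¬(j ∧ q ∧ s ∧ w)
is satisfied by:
  {w: False, q: False, s: False, j: False}
  {j: True, w: False, q: False, s: False}
  {s: True, w: False, q: False, j: False}
  {j: True, s: True, w: False, q: False}
  {q: True, j: False, w: False, s: False}
  {j: True, q: True, w: False, s: False}
  {s: True, q: True, j: False, w: False}
  {j: True, s: True, q: True, w: False}
  {w: True, s: False, q: False, j: False}
  {j: True, w: True, s: False, q: False}
  {s: True, w: True, j: False, q: False}
  {j: True, s: True, w: True, q: False}
  {q: True, w: True, s: False, j: False}
  {j: True, q: True, w: True, s: False}
  {s: True, q: True, w: True, j: False}


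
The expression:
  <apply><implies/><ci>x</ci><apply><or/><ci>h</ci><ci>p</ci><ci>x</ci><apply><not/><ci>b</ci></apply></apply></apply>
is always true.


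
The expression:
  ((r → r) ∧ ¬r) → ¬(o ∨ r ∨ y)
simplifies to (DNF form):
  r ∨ (¬o ∧ ¬y)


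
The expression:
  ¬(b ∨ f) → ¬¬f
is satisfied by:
  {b: True, f: True}
  {b: True, f: False}
  {f: True, b: False}


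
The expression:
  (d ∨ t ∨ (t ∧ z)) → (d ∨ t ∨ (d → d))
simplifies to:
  True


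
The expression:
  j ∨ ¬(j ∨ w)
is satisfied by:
  {j: True, w: False}
  {w: False, j: False}
  {w: True, j: True}


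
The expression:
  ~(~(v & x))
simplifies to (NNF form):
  v & x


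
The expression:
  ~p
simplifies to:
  ~p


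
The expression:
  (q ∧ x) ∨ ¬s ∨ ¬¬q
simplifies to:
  q ∨ ¬s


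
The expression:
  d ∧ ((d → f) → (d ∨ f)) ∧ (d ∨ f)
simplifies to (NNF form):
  d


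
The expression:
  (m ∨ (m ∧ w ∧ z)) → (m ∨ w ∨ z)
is always true.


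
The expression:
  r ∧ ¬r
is never true.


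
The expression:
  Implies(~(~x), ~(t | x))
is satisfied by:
  {x: False}


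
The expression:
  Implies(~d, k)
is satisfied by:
  {d: True, k: True}
  {d: True, k: False}
  {k: True, d: False}


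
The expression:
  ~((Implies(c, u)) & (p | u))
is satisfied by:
  {c: True, u: False, p: False}
  {u: False, p: False, c: False}
  {c: True, p: True, u: False}


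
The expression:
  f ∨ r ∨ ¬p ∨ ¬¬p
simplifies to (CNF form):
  True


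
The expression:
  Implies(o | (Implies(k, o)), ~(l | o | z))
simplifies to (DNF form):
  (k & ~o) | (k & ~l & ~o) | (k & ~o & ~z) | (~l & ~o & ~z)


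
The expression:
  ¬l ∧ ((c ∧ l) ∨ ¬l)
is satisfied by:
  {l: False}


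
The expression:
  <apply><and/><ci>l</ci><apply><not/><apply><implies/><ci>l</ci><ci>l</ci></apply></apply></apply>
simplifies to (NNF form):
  <false/>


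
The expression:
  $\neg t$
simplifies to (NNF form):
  $\neg t$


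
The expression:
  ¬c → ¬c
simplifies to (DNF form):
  True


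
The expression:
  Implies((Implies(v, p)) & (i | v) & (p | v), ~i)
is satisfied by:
  {p: False, i: False}
  {i: True, p: False}
  {p: True, i: False}


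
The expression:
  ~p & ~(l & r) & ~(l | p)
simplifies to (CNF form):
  ~l & ~p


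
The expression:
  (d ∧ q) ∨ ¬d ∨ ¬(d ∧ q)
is always true.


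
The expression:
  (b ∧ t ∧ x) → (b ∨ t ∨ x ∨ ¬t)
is always true.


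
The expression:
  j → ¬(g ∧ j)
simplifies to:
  ¬g ∨ ¬j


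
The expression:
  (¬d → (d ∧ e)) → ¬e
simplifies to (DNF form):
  ¬d ∨ ¬e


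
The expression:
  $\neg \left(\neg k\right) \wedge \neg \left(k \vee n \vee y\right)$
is never true.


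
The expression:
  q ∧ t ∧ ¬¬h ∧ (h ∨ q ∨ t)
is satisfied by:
  {t: True, h: True, q: True}


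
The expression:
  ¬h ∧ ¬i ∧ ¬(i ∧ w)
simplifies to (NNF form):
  ¬h ∧ ¬i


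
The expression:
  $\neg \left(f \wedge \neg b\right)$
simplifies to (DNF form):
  $b \vee \neg f$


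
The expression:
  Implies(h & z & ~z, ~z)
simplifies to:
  True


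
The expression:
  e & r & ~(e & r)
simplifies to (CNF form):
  False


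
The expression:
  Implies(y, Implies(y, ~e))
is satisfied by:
  {e: False, y: False}
  {y: True, e: False}
  {e: True, y: False}


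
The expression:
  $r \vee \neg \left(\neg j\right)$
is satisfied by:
  {r: True, j: True}
  {r: True, j: False}
  {j: True, r: False}


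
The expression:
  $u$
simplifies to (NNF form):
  $u$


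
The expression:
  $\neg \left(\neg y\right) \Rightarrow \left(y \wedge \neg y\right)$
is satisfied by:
  {y: False}


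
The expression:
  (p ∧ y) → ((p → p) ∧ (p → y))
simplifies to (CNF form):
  True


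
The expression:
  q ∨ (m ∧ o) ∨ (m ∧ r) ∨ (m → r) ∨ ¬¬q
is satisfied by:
  {r: True, q: True, o: True, m: False}
  {r: True, q: True, o: False, m: False}
  {r: True, o: True, m: False, q: False}
  {r: True, o: False, m: False, q: False}
  {q: True, o: True, m: False, r: False}
  {q: True, o: False, m: False, r: False}
  {o: True, q: False, m: False, r: False}
  {o: False, q: False, m: False, r: False}
  {r: True, q: True, m: True, o: True}
  {r: True, q: True, m: True, o: False}
  {r: True, m: True, o: True, q: False}
  {r: True, m: True, o: False, q: False}
  {m: True, q: True, o: True, r: False}
  {m: True, q: True, o: False, r: False}
  {m: True, o: True, q: False, r: False}


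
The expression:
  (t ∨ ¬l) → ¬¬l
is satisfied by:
  {l: True}


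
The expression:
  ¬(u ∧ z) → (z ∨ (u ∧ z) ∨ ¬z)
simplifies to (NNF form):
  True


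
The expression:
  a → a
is always true.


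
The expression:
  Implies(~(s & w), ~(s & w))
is always true.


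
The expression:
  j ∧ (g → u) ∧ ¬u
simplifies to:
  j ∧ ¬g ∧ ¬u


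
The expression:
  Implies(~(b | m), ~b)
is always true.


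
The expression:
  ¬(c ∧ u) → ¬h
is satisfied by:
  {c: True, u: True, h: False}
  {c: True, u: False, h: False}
  {u: True, c: False, h: False}
  {c: False, u: False, h: False}
  {c: True, h: True, u: True}


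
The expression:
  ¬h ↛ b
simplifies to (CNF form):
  b ∨ ¬h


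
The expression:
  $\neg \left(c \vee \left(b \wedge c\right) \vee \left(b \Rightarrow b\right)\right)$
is never true.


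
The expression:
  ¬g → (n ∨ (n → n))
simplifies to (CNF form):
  True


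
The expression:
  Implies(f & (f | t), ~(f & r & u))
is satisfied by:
  {u: False, r: False, f: False}
  {f: True, u: False, r: False}
  {r: True, u: False, f: False}
  {f: True, r: True, u: False}
  {u: True, f: False, r: False}
  {f: True, u: True, r: False}
  {r: True, u: True, f: False}


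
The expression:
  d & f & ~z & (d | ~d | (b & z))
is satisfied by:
  {d: True, f: True, z: False}


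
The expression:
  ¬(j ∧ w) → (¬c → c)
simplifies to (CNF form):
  (c ∨ j) ∧ (c ∨ w)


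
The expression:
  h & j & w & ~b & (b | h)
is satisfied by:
  {h: True, j: True, w: True, b: False}


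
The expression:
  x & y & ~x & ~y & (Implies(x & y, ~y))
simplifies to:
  False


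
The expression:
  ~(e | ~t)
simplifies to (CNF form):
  t & ~e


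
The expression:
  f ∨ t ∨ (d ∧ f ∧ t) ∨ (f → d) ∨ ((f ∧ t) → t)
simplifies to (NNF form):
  True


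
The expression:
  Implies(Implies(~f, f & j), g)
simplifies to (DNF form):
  g | ~f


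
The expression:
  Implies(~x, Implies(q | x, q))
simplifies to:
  True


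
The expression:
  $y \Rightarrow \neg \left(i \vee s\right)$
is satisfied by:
  {i: False, y: False, s: False}
  {s: True, i: False, y: False}
  {i: True, s: False, y: False}
  {s: True, i: True, y: False}
  {y: True, s: False, i: False}


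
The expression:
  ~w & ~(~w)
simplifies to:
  False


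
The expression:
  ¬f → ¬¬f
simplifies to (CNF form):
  f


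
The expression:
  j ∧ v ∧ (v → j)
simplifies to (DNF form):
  j ∧ v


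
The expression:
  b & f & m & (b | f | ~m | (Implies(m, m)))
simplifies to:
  b & f & m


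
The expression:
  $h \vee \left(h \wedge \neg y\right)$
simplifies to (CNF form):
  $h$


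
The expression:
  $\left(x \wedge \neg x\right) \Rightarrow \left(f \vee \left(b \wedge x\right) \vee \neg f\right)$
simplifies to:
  $\text{True}$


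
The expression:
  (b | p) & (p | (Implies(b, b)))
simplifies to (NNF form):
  b | p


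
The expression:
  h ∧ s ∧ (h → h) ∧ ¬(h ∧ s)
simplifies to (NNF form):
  False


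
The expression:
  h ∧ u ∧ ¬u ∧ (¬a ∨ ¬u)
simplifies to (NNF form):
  False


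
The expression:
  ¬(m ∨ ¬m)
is never true.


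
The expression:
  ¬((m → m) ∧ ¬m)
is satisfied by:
  {m: True}


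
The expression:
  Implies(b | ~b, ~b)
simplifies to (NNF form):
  ~b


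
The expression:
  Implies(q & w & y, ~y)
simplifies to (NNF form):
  ~q | ~w | ~y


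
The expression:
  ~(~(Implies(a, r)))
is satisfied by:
  {r: True, a: False}
  {a: False, r: False}
  {a: True, r: True}


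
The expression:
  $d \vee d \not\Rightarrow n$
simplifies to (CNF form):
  $d$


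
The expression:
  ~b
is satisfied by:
  {b: False}


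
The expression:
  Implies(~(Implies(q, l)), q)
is always true.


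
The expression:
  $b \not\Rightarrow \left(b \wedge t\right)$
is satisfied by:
  {b: True, t: False}


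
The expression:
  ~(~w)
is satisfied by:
  {w: True}


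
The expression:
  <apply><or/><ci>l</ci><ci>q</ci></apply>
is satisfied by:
  {q: True, l: True}
  {q: True, l: False}
  {l: True, q: False}


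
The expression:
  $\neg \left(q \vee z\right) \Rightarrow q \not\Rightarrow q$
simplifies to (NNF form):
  $q \vee z$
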